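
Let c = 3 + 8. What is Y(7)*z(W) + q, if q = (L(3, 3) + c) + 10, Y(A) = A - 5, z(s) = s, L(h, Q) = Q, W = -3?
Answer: 18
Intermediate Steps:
c = 11
Y(A) = -5 + A
q = 24 (q = (3 + 11) + 10 = 14 + 10 = 24)
Y(7)*z(W) + q = (-5 + 7)*(-3) + 24 = 2*(-3) + 24 = -6 + 24 = 18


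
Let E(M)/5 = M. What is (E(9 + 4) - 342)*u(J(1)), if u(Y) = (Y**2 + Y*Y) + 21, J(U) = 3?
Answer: -10803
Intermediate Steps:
u(Y) = 21 + 2*Y**2 (u(Y) = (Y**2 + Y**2) + 21 = 2*Y**2 + 21 = 21 + 2*Y**2)
E(M) = 5*M
(E(9 + 4) - 342)*u(J(1)) = (5*(9 + 4) - 342)*(21 + 2*3**2) = (5*13 - 342)*(21 + 2*9) = (65 - 342)*(21 + 18) = -277*39 = -10803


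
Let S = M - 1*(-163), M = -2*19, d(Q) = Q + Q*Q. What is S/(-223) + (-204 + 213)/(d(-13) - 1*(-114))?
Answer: -3527/6690 ≈ -0.52720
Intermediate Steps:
d(Q) = Q + Q²
M = -38
S = 125 (S = -38 - 1*(-163) = -38 + 163 = 125)
S/(-223) + (-204 + 213)/(d(-13) - 1*(-114)) = 125/(-223) + (-204 + 213)/(-13*(1 - 13) - 1*(-114)) = 125*(-1/223) + 9/(-13*(-12) + 114) = -125/223 + 9/(156 + 114) = -125/223 + 9/270 = -125/223 + 9*(1/270) = -125/223 + 1/30 = -3527/6690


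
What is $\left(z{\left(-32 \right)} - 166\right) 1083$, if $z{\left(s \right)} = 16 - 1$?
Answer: $-163533$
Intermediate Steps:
$z{\left(s \right)} = 15$
$\left(z{\left(-32 \right)} - 166\right) 1083 = \left(15 - 166\right) 1083 = \left(-151\right) 1083 = -163533$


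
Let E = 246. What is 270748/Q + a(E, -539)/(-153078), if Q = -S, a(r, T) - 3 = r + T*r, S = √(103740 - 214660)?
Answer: 44115/51026 + 67687*I*√27730/13865 ≈ 0.86456 + 812.94*I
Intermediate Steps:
S = 2*I*√27730 (S = √(-110920) = 2*I*√27730 ≈ 333.05*I)
a(r, T) = 3 + r + T*r (a(r, T) = 3 + (r + T*r) = 3 + r + T*r)
Q = -2*I*√27730 ≈ -333.05*I
270748/Q + a(E, -539)/(-153078) = 270748/((-2*I*√27730)) + (3 + 246 - 539*246)/(-153078) = 270748*(I*√27730/55460) + (3 + 246 - 132594)*(-1/153078) = 67687*I*√27730/13865 - 132345*(-1/153078) = 67687*I*√27730/13865 + 44115/51026 = 44115/51026 + 67687*I*√27730/13865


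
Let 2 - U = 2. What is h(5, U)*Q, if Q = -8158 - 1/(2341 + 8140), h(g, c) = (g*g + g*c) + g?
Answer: -2565119970/10481 ≈ -2.4474e+5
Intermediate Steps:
U = 0 (U = 2 - 1*2 = 2 - 2 = 0)
h(g, c) = g + g**2 + c*g (h(g, c) = (g**2 + c*g) + g = g + g**2 + c*g)
Q = -85503999/10481 (Q = -8158 - 1/10481 = -85503999/10481 ≈ -8158.0)
h(5, U)*Q = (5*(1 + 0 + 5))*(-85503999/10481) = (5*6)*(-85503999/10481) = 30*(-85503999/10481) = -2565119970/10481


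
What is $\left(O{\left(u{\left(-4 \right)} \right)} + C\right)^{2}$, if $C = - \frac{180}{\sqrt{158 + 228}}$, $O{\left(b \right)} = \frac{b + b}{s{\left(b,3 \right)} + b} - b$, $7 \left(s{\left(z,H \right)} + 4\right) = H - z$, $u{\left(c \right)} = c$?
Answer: $\frac{1043928}{9457} - \frac{6480 \sqrt{386}}{1351} \approx 16.152$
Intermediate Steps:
$s{\left(z,H \right)} = -4 - \frac{z}{7} + \frac{H}{7}$ ($s{\left(z,H \right)} = -4 + \frac{H - z}{7} = -4 + \left(- \frac{z}{7} + \frac{H}{7}\right) = -4 - \frac{z}{7} + \frac{H}{7}$)
$O{\left(b \right)} = - b + \frac{2 b}{- \frac{25}{7} + \frac{6 b}{7}}$ ($O{\left(b \right)} = \frac{b + b}{\left(-4 - \frac{b}{7} + \frac{1}{7} \cdot 3\right) + b} - b = \frac{2 b}{\left(-4 - \frac{b}{7} + \frac{3}{7}\right) + b} - b = \frac{2 b}{\left(- \frac{25}{7} - \frac{b}{7}\right) + b} - b = \frac{2 b}{- \frac{25}{7} + \frac{6 b}{7}} - b = - b + \frac{2 b}{- \frac{25}{7} + \frac{6 b}{7}}$)
$C = - \frac{90 \sqrt{386}}{193}$ ($C = - \frac{180}{\sqrt{386}} = - 180 \frac{\sqrt{386}}{386} = - \frac{90 \sqrt{386}}{193} \approx -9.1618$)
$\left(O{\left(u{\left(-4 \right)} \right)} + C\right)^{2} = \left(3 \left(-4\right) \frac{1}{-25 + 6 \left(-4\right)} \left(13 - -8\right) - \frac{90 \sqrt{386}}{193}\right)^{2} = \left(3 \left(-4\right) \frac{1}{-25 - 24} \left(13 + 8\right) - \frac{90 \sqrt{386}}{193}\right)^{2} = \left(3 \left(-4\right) \frac{1}{-49} \cdot 21 - \frac{90 \sqrt{386}}{193}\right)^{2} = \left(3 \left(-4\right) \left(- \frac{1}{49}\right) 21 - \frac{90 \sqrt{386}}{193}\right)^{2} = \left(\frac{36}{7} - \frac{90 \sqrt{386}}{193}\right)^{2}$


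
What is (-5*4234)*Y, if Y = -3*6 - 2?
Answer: 423400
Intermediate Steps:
Y = -20 (Y = -18 - 2 = -20)
(-5*4234)*Y = -5*4234*(-20) = -21170*(-20) = 423400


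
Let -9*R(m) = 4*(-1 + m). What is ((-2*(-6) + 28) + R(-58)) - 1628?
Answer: -14056/9 ≈ -1561.8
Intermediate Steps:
R(m) = 4/9 - 4*m/9 (R(m) = -4*(-1 + m)/9 = -(-4 + 4*m)/9 = 4/9 - 4*m/9)
((-2*(-6) + 28) + R(-58)) - 1628 = ((-2*(-6) + 28) + (4/9 - 4/9*(-58))) - 1628 = ((12 + 28) + (4/9 + 232/9)) - 1628 = (40 + 236/9) - 1628 = 596/9 - 1628 = -14056/9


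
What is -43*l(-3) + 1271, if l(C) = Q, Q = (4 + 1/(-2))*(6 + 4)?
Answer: -234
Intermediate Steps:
Q = 35 (Q = (4 - ½)*10 = (7/2)*10 = 35)
l(C) = 35
-43*l(-3) + 1271 = -43*35 + 1271 = -1505 + 1271 = -234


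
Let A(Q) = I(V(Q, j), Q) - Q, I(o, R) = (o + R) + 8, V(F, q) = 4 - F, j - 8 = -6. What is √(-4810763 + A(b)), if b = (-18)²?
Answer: 5*I*√192443 ≈ 2193.4*I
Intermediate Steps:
j = 2 (j = 8 - 6 = 2)
b = 324
I(o, R) = 8 + R + o (I(o, R) = (R + o) + 8 = 8 + R + o)
A(Q) = 12 - Q (A(Q) = (8 + Q + (4 - Q)) - Q = 12 - Q)
√(-4810763 + A(b)) = √(-4810763 + (12 - 1*324)) = √(-4810763 + (12 - 324)) = √(-4810763 - 312) = √(-4811075) = 5*I*√192443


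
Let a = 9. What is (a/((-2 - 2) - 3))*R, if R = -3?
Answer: 27/7 ≈ 3.8571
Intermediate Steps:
(a/((-2 - 2) - 3))*R = (9/((-2 - 2) - 3))*(-3) = (9/(-4 - 3))*(-3) = (9/(-7))*(-3) = (9*(-⅐))*(-3) = -9/7*(-3) = 27/7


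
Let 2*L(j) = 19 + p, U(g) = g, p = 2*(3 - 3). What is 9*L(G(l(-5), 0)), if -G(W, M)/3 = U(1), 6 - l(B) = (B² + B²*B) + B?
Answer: 171/2 ≈ 85.500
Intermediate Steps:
p = 0 (p = 2*0 = 0)
l(B) = 6 - B - B² - B³ (l(B) = 6 - ((B² + B²*B) + B) = 6 - ((B² + B³) + B) = 6 - (B + B² + B³) = 6 + (-B - B² - B³) = 6 - B - B² - B³)
G(W, M) = -3 (G(W, M) = -3*1 = -3)
L(j) = 19/2 (L(j) = (19 + 0)/2 = (½)*19 = 19/2)
9*L(G(l(-5), 0)) = 9*(19/2) = 171/2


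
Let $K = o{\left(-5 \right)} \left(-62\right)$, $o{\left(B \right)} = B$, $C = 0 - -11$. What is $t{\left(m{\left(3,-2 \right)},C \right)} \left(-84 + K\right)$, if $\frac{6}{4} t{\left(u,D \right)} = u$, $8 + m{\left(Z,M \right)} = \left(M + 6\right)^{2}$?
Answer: $\frac{3616}{3} \approx 1205.3$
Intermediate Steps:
$C = 11$ ($C = 0 + 11 = 11$)
$m{\left(Z,M \right)} = -8 + \left(6 + M\right)^{2}$ ($m{\left(Z,M \right)} = -8 + \left(M + 6\right)^{2} = -8 + \left(6 + M\right)^{2}$)
$t{\left(u,D \right)} = \frac{2 u}{3}$
$K = 310$ ($K = \left(-5\right) \left(-62\right) = 310$)
$t{\left(m{\left(3,-2 \right)},C \right)} \left(-84 + K\right) = \frac{2 \left(-8 + \left(6 - 2\right)^{2}\right)}{3} \left(-84 + 310\right) = \frac{2 \left(-8 + 4^{2}\right)}{3} \cdot 226 = \frac{2 \left(-8 + 16\right)}{3} \cdot 226 = \frac{2}{3} \cdot 8 \cdot 226 = \frac{16}{3} \cdot 226 = \frac{3616}{3}$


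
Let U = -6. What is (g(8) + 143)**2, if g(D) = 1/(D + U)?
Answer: 82369/4 ≈ 20592.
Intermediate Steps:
g(D) = 1/(-6 + D) (g(D) = 1/(D - 6) = 1/(-6 + D))
(g(8) + 143)**2 = (1/(-6 + 8) + 143)**2 = (1/2 + 143)**2 = (287/2)**2 = 82369/4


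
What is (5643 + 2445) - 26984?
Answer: -18896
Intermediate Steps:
(5643 + 2445) - 26984 = 8088 - 26984 = -18896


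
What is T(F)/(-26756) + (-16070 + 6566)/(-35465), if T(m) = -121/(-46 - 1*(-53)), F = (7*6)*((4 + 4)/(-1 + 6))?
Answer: 1784314433/6642310780 ≈ 0.26863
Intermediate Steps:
F = 336/5 (F = 42*(8/5) = 336/5 ≈ 67.200)
T(m) = -121/7 (T(m) = -121/(-46 + 53) = -121/7)
T(F)/(-26756) + (-16070 + 6566)/(-35465) = -121/7/(-26756) + (-16070 + 6566)/(-35465) = -121/7*(-1/26756) - 9504*(-1/35465) = 121/187292 + 9504/35465 = 1784314433/6642310780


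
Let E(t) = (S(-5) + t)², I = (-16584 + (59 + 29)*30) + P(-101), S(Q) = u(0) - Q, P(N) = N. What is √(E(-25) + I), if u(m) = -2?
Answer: I*√13561 ≈ 116.45*I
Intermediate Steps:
S(Q) = -2 - Q
I = -14045 (I = (-16584 + (59 + 29)*30) - 101 = (-16584 + 88*30) - 101 = (-16584 + 2640) - 101 = -13944 - 101 = -14045)
E(t) = (3 + t)² (E(t) = ((-2 - 1*(-5)) + t)² = ((-2 + 5) + t)² = (3 + t)²)
√(E(-25) + I) = √((3 - 25)² - 14045) = √((-22)² - 14045) = √(484 - 14045) = √(-13561) = I*√13561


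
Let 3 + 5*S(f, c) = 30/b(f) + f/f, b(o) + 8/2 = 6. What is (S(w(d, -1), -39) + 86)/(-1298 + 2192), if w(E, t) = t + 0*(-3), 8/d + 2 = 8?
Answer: 443/4470 ≈ 0.099105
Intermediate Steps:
d = 4/3 (d = 8/(-2 + 8) = 8/6 = 8*(⅙) = 4/3 ≈ 1.3333)
b(o) = 2 (b(o) = -4 + 6 = 2)
w(E, t) = t (w(E, t) = t + 0 = t)
S(f, c) = 13/5 (S(f, c) = -⅗ + (30/2 + f/f)/5 = -⅗ + (30*(½) + 1)/5 = -⅗ + (15 + 1)/5 = -⅗ + (⅕)*16 = -⅗ + 16/5 = 13/5)
(S(w(d, -1), -39) + 86)/(-1298 + 2192) = (13/5 + 86)/(-1298 + 2192) = (443/5)/894 = (443/5)*(1/894) = 443/4470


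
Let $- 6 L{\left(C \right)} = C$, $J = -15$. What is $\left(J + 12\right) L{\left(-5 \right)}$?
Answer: $- \frac{5}{2} \approx -2.5$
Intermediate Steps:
$L{\left(C \right)} = - \frac{C}{6}$
$\left(J + 12\right) L{\left(-5 \right)} = \left(-15 + 12\right) \left(\left(- \frac{1}{6}\right) \left(-5\right)\right) = \left(-3\right) \frac{5}{6} = - \frac{5}{2}$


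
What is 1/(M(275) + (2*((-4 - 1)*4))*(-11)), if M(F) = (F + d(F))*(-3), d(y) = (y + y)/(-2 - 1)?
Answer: 1/165 ≈ 0.0060606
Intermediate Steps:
d(y) = -2*y/3 (d(y) = (2*y)/(-3) = (2*y)*(-⅓) = -2*y/3)
M(F) = -F (M(F) = (F - 2*F/3)*(-3) = (F/3)*(-3) = -F)
1/(M(275) + (2*((-4 - 1)*4))*(-11)) = 1/(-1*275 + (2*((-4 - 1)*4))*(-11)) = 1/(-275 + (2*(-5*4))*(-11)) = 1/(-275 + (2*(-20))*(-11)) = 1/(-275 - 40*(-11)) = 1/(-275 + 440) = 1/165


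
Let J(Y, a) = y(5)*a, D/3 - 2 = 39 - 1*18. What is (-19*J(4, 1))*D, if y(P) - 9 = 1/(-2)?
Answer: -22287/2 ≈ -11144.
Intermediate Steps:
D = 69 (D = 6 + 3*(39 - 1*18) = 6 + 3*(39 - 18) = 6 + 3*21 = 6 + 63 = 69)
y(P) = 17/2 (y(P) = 9 + 1/(-2) = 9 - 1/2 = 17/2)
J(Y, a) = 17*a/2
(-19*J(4, 1))*D = -323/2*69 = -22287/2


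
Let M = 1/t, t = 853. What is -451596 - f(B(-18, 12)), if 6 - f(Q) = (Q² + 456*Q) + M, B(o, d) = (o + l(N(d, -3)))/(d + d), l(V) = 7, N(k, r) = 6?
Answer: -221987291219/491328 ≈ -4.5181e+5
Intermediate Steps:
M = 1/853 ≈ 0.0011723
B(o, d) = (7 + o)/(2*d) (B(o, d) = (o + 7)/(d + d) = (7 + o)/((2*d)) = (7 + o)*(1/(2*d)) = (7 + o)/(2*d))
f(Q) = 5117/853 - Q² - 456*Q (f(Q) = 6 - ((Q² + 456*Q) + 1/853) = 6 - (1/853 + Q² + 456*Q) = 6 + (-1/853 - Q² - 456*Q) = 5117/853 - Q² - 456*Q)
-451596 - f(B(-18, 12)) = -451596 - (5117/853 - ((½)*(7 - 18)/12)² - 228*(7 - 18)/12) = -451596 - (5117/853 - ((½)*(1/12)*(-11))² - 228*(-11)/12) = -451596 - (5117/853 - (-11/24)² - 456*(-11/24)) = -451596 - (5117/853 - 1*121/576 + 209) = -451596 - (5117/853 - 121/576 + 209) = -451596 - 1*105531731/491328 = -451596 - 105531731/491328 = -221987291219/491328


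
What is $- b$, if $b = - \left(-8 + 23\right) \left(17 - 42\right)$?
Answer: $-375$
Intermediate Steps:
$b = 375$ ($b = - 15 \left(-25\right) = \left(-1\right) \left(-375\right) = 375$)
$- b = \left(-1\right) 375 = -375$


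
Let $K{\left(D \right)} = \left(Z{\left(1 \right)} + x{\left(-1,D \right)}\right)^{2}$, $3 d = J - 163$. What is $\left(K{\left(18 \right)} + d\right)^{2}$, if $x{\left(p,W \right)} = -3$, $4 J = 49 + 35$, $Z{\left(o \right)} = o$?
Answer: $\frac{16900}{9} \approx 1877.8$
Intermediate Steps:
$J = 21$ ($J = \frac{49 + 35}{4} = \frac{1}{4} \cdot 84 = 21$)
$d = - \frac{142}{3}$ ($d = \frac{21 - 163}{3} = \frac{1}{3} \left(-142\right) = - \frac{142}{3} \approx -47.333$)
$K{\left(D \right)} = 4$ ($K{\left(D \right)} = \left(1 - 3\right)^{2} = \left(-2\right)^{2} = 4$)
$\left(K{\left(18 \right)} + d\right)^{2} = \left(4 - \frac{142}{3}\right)^{2} = \left(- \frac{130}{3}\right)^{2} = \frac{16900}{9}$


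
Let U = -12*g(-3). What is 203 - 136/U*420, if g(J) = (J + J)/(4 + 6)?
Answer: -23191/3 ≈ -7730.3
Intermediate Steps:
g(J) = J/5 (g(J) = (2*J)/10 = (2*J)*(1/10) = J/5)
U = 36/5 (U = -12*(-3)/5 = -12*(-3/5) = 36/5 ≈ 7.2000)
203 - 136/U*420 = 203 - 136/36/5*420 = 203 - 136*5/36*420 = 203 - 170/9*420 = 203 - 23800/3 = -23191/3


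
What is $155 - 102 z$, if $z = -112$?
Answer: $11579$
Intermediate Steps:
$155 - 102 z = 155 - -11424 = 155 + 11424 = 11579$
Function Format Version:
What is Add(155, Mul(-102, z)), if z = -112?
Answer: 11579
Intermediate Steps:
Add(155, Mul(-102, z)) = Add(155, Mul(-102, -112)) = Add(155, 11424) = 11579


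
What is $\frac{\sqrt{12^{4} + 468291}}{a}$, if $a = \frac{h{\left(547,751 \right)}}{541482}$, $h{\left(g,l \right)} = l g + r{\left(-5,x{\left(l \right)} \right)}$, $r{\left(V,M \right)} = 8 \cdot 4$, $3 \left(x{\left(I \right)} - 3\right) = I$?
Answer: $\frac{180494 \sqrt{489027}}{136943} \approx 921.7$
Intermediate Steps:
$x{\left(I \right)} = 3 + \frac{I}{3}$
$r{\left(V,M \right)} = 32$
$h{\left(g,l \right)} = 32 + g l$ ($h{\left(g,l \right)} = l g + 32 = g l + 32 = 32 + g l$)
$a = \frac{136943}{180494}$ ($a = \frac{32 + 547 \cdot 751}{541482} = \left(32 + 410797\right) \frac{1}{541482} = 410829 \cdot \frac{1}{541482} = \frac{136943}{180494} \approx 0.75871$)
$\frac{\sqrt{12^{4} + 468291}}{a} = \frac{\sqrt{12^{4} + 468291}}{\frac{136943}{180494}} = \sqrt{20736 + 468291} \cdot \frac{180494}{136943} = \sqrt{489027} \cdot \frac{180494}{136943} = \frac{180494 \sqrt{489027}}{136943}$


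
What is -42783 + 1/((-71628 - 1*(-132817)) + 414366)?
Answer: -20345669564/475555 ≈ -42783.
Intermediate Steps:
-42783 + 1/((-71628 - 1*(-132817)) + 414366) = -42783 + 1/((-71628 + 132817) + 414366) = -42783 + 1/(61189 + 414366) = -42783 + 1/475555 = -20345669564/475555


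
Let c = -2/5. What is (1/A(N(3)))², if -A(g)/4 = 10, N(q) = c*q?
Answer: 1/1600 ≈ 0.00062500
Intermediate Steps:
c = -⅖ (c = -2*⅕ = -⅖ ≈ -0.40000)
N(q) = -2*q/5
A(g) = -40 (A(g) = -4*10 = -40)
(1/A(N(3)))² = (1/(-40))² = (-1/40)² = 1/1600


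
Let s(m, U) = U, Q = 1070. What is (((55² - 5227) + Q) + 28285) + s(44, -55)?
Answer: 27098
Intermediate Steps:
(((55² - 5227) + Q) + 28285) + s(44, -55) = (((55² - 5227) + 1070) + 28285) - 55 = (((3025 - 5227) + 1070) + 28285) - 55 = ((-2202 + 1070) + 28285) - 55 = (-1132 + 28285) - 55 = 27153 - 55 = 27098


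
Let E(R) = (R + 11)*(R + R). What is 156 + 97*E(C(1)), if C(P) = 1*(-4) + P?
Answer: -4500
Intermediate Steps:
C(P) = -4 + P
E(R) = 2*R*(11 + R) (E(R) = (11 + R)*(2*R) = 2*R*(11 + R))
156 + 97*E(C(1)) = 156 + 97*(2*(-4 + 1)*(11 + (-4 + 1))) = 156 + 97*(2*(-3)*(11 - 3)) = 156 + 97*(2*(-3)*8) = 156 + 97*(-48) = 156 - 4656 = -4500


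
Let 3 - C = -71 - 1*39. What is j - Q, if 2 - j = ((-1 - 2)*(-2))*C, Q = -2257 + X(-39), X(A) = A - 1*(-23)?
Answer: 1597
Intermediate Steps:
X(A) = 23 + A (X(A) = A + 23 = 23 + A)
C = 113 (C = 3 - (-71 - 1*39) = 3 - (-71 - 39) = 3 - 1*(-110) = 3 + 110 = 113)
Q = -2273 (Q = -2257 + (23 - 39) = -2257 - 16 = -2273)
j = -676 (j = 2 - (-1 - 2)*(-2)*113 = 2 - (-3*(-2))*113 = 2 - 6*113 = 2 - 1*678 = 2 - 678 = -676)
j - Q = -676 - 1*(-2273) = -676 + 2273 = 1597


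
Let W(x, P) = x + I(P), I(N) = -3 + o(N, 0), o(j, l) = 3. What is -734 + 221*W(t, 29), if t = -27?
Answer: -6701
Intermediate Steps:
I(N) = 0 (I(N) = -3 + 3 = 0)
W(x, P) = x (W(x, P) = x + 0 = x)
-734 + 221*W(t, 29) = -734 + 221*(-27) = -734 - 5967 = -6701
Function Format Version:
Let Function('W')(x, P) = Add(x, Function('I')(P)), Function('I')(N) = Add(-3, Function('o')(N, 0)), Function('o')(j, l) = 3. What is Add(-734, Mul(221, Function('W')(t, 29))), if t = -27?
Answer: -6701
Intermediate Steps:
Function('I')(N) = 0 (Function('I')(N) = Add(-3, 3) = 0)
Function('W')(x, P) = x (Function('W')(x, P) = Add(x, 0) = x)
Add(-734, Mul(221, Function('W')(t, 29))) = Add(-734, Mul(221, -27)) = Add(-734, -5967) = -6701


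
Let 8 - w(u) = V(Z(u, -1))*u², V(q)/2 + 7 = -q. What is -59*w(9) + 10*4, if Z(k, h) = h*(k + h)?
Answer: 9126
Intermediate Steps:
Z(k, h) = h*(h + k)
V(q) = -14 - 2*q (V(q) = -14 + 2*(-q) = -14 - 2*q)
w(u) = 8 - u²*(-16 + 2*u) (w(u) = 8 - (-14 - (-2)*(-1 + u))*u² = 8 - (-14 - 2*(1 - u))*u² = 8 - (-14 + (-2 + 2*u))*u² = 8 - (-16 + 2*u)*u² = 8 - u²*(-16 + 2*u))
-59*w(9) + 10*4 = -59*(8 + 2*9²*(8 - 1*9)) + 10*4 = -59*(8 + 2*81*(8 - 9)) + 40 = -59*(8 + 2*81*(-1)) + 40 = -59*(8 - 162) + 40 = -59*(-154) + 40 = 9086 + 40 = 9126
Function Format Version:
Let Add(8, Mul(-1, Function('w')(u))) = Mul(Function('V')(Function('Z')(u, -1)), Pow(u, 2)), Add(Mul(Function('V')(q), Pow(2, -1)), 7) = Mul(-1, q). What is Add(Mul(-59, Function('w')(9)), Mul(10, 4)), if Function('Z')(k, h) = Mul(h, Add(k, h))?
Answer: 9126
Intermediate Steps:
Function('Z')(k, h) = Mul(h, Add(h, k))
Function('V')(q) = Add(-14, Mul(-2, q)) (Function('V')(q) = Add(-14, Mul(2, Mul(-1, q))) = Add(-14, Mul(-2, q)))
Function('w')(u) = Add(8, Mul(-1, Pow(u, 2), Add(-16, Mul(2, u)))) (Function('w')(u) = Add(8, Mul(-1, Mul(Add(-14, Mul(-2, Mul(-1, Add(-1, u)))), Pow(u, 2)))) = Add(8, Mul(-1, Mul(Add(-14, Mul(-2, Add(1, Mul(-1, u)))), Pow(u, 2)))) = Add(8, Mul(-1, Mul(Add(-14, Add(-2, Mul(2, u))), Pow(u, 2)))) = Add(8, Mul(-1, Mul(Add(-16, Mul(2, u)), Pow(u, 2)))) = Add(8, Mul(-1, Mul(Pow(u, 2), Add(-16, Mul(2, u))))) = Add(8, Mul(-1, Pow(u, 2), Add(-16, Mul(2, u)))))
Add(Mul(-59, Function('w')(9)), Mul(10, 4)) = Add(Mul(-59, Add(8, Mul(2, Pow(9, 2), Add(8, Mul(-1, 9))))), Mul(10, 4)) = Add(Mul(-59, Add(8, Mul(2, 81, Add(8, -9)))), 40) = Add(Mul(-59, Add(8, Mul(2, 81, -1))), 40) = Add(Mul(-59, Add(8, -162)), 40) = Add(Mul(-59, -154), 40) = Add(9086, 40) = 9126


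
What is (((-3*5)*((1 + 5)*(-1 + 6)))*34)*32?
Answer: -489600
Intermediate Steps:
(((-3*5)*((1 + 5)*(-1 + 6)))*34)*32 = (-90*5*34)*32 = (-15*30*34)*32 = -450*34*32 = -15300*32 = -489600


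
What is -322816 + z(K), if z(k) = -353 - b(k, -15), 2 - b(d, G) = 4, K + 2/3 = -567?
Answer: -323167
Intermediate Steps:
K = -1703/3 (K = -2/3 - 567 = -1703/3 ≈ -567.67)
b(d, G) = -2 (b(d, G) = 2 - 1*4 = 2 - 4 = -2)
z(k) = -351 (z(k) = -353 - 1*(-2) = -353 + 2 = -351)
-322816 + z(K) = -322816 - 351 = -323167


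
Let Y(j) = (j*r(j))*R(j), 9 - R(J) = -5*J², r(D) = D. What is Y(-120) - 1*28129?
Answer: 1036901471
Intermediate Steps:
R(J) = 9 + 5*J² (R(J) = 9 - (-5)*J² = 9 + 5*J²)
Y(j) = j²*(9 + 5*j²) (Y(j) = (j*j)*(9 + 5*j²) = j²*(9 + 5*j²))
Y(-120) - 1*28129 = (-120)²*(9 + 5*(-120)²) - 1*28129 = 14400*(9 + 5*14400) - 28129 = 14400*(9 + 72000) - 28129 = 14400*72009 - 28129 = 1036929600 - 28129 = 1036901471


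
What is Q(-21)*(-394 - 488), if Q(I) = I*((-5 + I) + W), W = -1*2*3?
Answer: -592704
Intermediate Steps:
W = -6 (W = -2*3 = -6)
Q(I) = I*(-11 + I) (Q(I) = I*((-5 + I) - 6) = I*(-11 + I))
Q(-21)*(-394 - 488) = (-21*(-11 - 21))*(-394 - 488) = -21*(-32)*(-882) = 672*(-882) = -592704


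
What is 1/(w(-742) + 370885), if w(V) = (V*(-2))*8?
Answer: 1/382757 ≈ 2.6126e-6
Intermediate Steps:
w(V) = -16*V (w(V) = -2*V*8 = -16*V)
1/(w(-742) + 370885) = 1/(-16*(-742) + 370885) = 1/(11872 + 370885) = 1/382757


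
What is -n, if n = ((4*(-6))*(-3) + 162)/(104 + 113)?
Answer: -234/217 ≈ -1.0783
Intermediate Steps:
n = 234/217 (n = (-24*(-3) + 162)/217 = (72 + 162)*(1/217) = 234*(1/217) = 234/217 ≈ 1.0783)
-n = -1*234/217 = -234/217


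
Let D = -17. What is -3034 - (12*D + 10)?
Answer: -2840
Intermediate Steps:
-3034 - (12*D + 10) = -3034 - (12*(-17) + 10) = -3034 - (-204 + 10) = -3034 - 1*(-194) = -3034 + 194 = -2840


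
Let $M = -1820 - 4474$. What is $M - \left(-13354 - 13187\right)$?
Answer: $20247$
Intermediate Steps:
$M = -6294$
$M - \left(-13354 - 13187\right) = -6294 - \left(-13354 - 13187\right) = -6294 - -26541 = -6294 + 26541 = 20247$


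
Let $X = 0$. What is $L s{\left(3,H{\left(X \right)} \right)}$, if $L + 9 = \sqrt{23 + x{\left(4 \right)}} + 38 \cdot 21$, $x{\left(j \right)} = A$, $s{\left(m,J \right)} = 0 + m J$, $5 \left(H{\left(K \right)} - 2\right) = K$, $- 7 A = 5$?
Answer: $4734 + \frac{12 \sqrt{273}}{7} \approx 4762.3$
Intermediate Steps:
$A = - \frac{5}{7}$ ($A = \left(- \frac{1}{7}\right) 5 = - \frac{5}{7} \approx -0.71429$)
$H{\left(K \right)} = 2 + \frac{K}{5}$
$s{\left(m,J \right)} = J m$ ($s{\left(m,J \right)} = 0 + J m = J m$)
$x{\left(j \right)} = - \frac{5}{7}$
$L = 789 + \frac{2 \sqrt{273}}{7}$ ($L = -9 + \left(\sqrt{23 - \frac{5}{7}} + 38 \cdot 21\right) = -9 + \left(\sqrt{\frac{156}{7}} + 798\right) = -9 + \left(\frac{2 \sqrt{273}}{7} + 798\right) = -9 + \left(798 + \frac{2 \sqrt{273}}{7}\right) = 789 + \frac{2 \sqrt{273}}{7} \approx 793.72$)
$L s{\left(3,H{\left(X \right)} \right)} = \left(789 + \frac{2 \sqrt{273}}{7}\right) \left(2 + \frac{1}{5} \cdot 0\right) 3 = \left(789 + \frac{2 \sqrt{273}}{7}\right) \left(2 + 0\right) 3 = \left(789 + \frac{2 \sqrt{273}}{7}\right) 2 \cdot 3 = \left(789 + \frac{2 \sqrt{273}}{7}\right) 6 = 4734 + \frac{12 \sqrt{273}}{7}$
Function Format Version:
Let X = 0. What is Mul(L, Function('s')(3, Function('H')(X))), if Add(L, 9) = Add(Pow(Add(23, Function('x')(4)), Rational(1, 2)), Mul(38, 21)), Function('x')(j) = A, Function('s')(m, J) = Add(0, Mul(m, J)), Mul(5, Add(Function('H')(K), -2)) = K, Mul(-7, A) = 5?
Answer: Add(4734, Mul(Rational(12, 7), Pow(273, Rational(1, 2)))) ≈ 4762.3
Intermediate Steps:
A = Rational(-5, 7) (A = Mul(Rational(-1, 7), 5) = Rational(-5, 7) ≈ -0.71429)
Function('H')(K) = Add(2, Mul(Rational(1, 5), K))
Function('s')(m, J) = Mul(J, m) (Function('s')(m, J) = Add(0, Mul(J, m)) = Mul(J, m))
Function('x')(j) = Rational(-5, 7)
L = Add(789, Mul(Rational(2, 7), Pow(273, Rational(1, 2)))) (L = Add(-9, Add(Pow(Add(23, Rational(-5, 7)), Rational(1, 2)), Mul(38, 21))) = Add(-9, Add(Pow(Rational(156, 7), Rational(1, 2)), 798)) = Add(-9, Add(Mul(Rational(2, 7), Pow(273, Rational(1, 2))), 798)) = Add(-9, Add(798, Mul(Rational(2, 7), Pow(273, Rational(1, 2))))) = Add(789, Mul(Rational(2, 7), Pow(273, Rational(1, 2)))) ≈ 793.72)
Mul(L, Function('s')(3, Function('H')(X))) = Mul(Add(789, Mul(Rational(2, 7), Pow(273, Rational(1, 2)))), Mul(Add(2, Mul(Rational(1, 5), 0)), 3)) = Mul(Add(789, Mul(Rational(2, 7), Pow(273, Rational(1, 2)))), Mul(Add(2, 0), 3)) = Mul(Add(789, Mul(Rational(2, 7), Pow(273, Rational(1, 2)))), Mul(2, 3)) = Mul(Add(789, Mul(Rational(2, 7), Pow(273, Rational(1, 2)))), 6) = Add(4734, Mul(Rational(12, 7), Pow(273, Rational(1, 2))))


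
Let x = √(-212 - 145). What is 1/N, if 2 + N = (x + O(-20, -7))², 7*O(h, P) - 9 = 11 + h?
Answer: -1/359 ≈ -0.0027855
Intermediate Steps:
O(h, P) = 20/7 + h/7 (O(h, P) = 9/7 + (11 + h)/7 = 9/7 + (11/7 + h/7) = 20/7 + h/7)
x = I*√357 (x = √(-357) = I*√357 ≈ 18.894*I)
N = -359 (N = -2 + (I*√357 + (20/7 + (⅐)*(-20)))² = -2 + (I*√357 + (20/7 - 20/7))² = -2 + (I*√357 + 0)² = -2 + (I*√357)² = -2 - 357 = -359)
1/N = 1/(-359) = -1/359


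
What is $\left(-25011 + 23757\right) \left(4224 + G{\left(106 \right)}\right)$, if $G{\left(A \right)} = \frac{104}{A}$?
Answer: $- \frac{280800696}{53} \approx -5.2981 \cdot 10^{6}$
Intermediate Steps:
$\left(-25011 + 23757\right) \left(4224 + G{\left(106 \right)}\right) = \left(-25011 + 23757\right) \left(4224 + \frac{104}{106}\right) = - 1254 \left(4224 + 104 \cdot \frac{1}{106}\right) = - 1254 \left(4224 + \frac{52}{53}\right) = \left(-1254\right) \frac{223924}{53} = - \frac{280800696}{53}$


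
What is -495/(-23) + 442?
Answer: 10661/23 ≈ 463.52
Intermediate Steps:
-495/(-23) + 442 = -495*(-1/23) + 442 = 495/23 + 442 = 10661/23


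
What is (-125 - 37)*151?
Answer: -24462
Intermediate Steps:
(-125 - 37)*151 = -162*151 = -24462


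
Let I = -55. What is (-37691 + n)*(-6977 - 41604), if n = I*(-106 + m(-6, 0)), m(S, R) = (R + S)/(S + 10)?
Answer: 3087662617/2 ≈ 1.5438e+9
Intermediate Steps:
m(S, R) = (R + S)/(10 + S)
n = 11825/2 (n = -55*(-106 + (0 - 6)/(10 - 6)) = -55*(-106 - 6/4) = -55*(-106 + (¼)*(-6)) = -55*(-106 - 3/2) = -55*(-215/2) = 11825/2 ≈ 5912.5)
(-37691 + n)*(-6977 - 41604) = (-37691 + 11825/2)*(-6977 - 41604) = -63557/2*(-48581) = 3087662617/2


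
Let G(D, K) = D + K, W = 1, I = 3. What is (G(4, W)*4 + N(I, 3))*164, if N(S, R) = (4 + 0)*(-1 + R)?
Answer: 4592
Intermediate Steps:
N(S, R) = -4 + 4*R (N(S, R) = 4*(-1 + R) = -4 + 4*R)
(G(4, W)*4 + N(I, 3))*164 = ((4 + 1)*4 + (-4 + 4*3))*164 = (5*4 + (-4 + 12))*164 = (20 + 8)*164 = 28*164 = 4592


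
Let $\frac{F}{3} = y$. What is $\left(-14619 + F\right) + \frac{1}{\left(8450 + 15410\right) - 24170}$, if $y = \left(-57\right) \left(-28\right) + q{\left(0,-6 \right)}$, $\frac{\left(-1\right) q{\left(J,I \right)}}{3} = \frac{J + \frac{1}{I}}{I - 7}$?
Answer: $- \frac{19809704}{2015} \approx -9831.1$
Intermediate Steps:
$q{\left(J,I \right)} = - \frac{3 \left(J + \frac{1}{I}\right)}{-7 + I}$ ($q{\left(J,I \right)} = - 3 \frac{J + \frac{1}{I}}{I - 7} = - 3 \frac{J + \frac{1}{I}}{-7 + I} = - \frac{3 \left(J + \frac{1}{I}\right)}{-7 + I}$)
$y = \frac{41495}{26}$ ($y = \left(-57\right) \left(-28\right) + \frac{3 \left(-1 - \left(-6\right) 0\right)}{\left(-6\right) \left(-7 - 6\right)} = 1596 + 3 \left(- \frac{1}{6}\right) \frac{1}{-13} \left(-1 + 0\right) = 1596 + 3 \left(- \frac{1}{6}\right) \left(- \frac{1}{13}\right) \left(-1\right) = 1596 - \frac{1}{26} = \frac{41495}{26} \approx 1596.0$)
$F = \frac{124485}{26}$ ($F = 3 \cdot \frac{41495}{26} = \frac{124485}{26} \approx 4787.9$)
$\left(-14619 + F\right) + \frac{1}{\left(8450 + 15410\right) - 24170} = \left(-14619 + \frac{124485}{26}\right) + \frac{1}{\left(8450 + 15410\right) - 24170} = - \frac{255609}{26} + \frac{1}{23860 - 24170} = - \frac{255609}{26} + \frac{1}{-310} = - \frac{255609}{26} - \frac{1}{310} = - \frac{19809704}{2015}$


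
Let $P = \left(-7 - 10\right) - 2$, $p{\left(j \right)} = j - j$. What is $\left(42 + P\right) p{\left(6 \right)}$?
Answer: $0$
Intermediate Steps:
$p{\left(j \right)} = 0$
$P = -19$ ($P = -17 - 2 = -19$)
$\left(42 + P\right) p{\left(6 \right)} = \left(42 - 19\right) 0 = 23 \cdot 0 = 0$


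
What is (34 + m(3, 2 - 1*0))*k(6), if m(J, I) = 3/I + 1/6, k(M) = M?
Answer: 214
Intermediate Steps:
m(J, I) = 1/6 + 3/I (m(J, I) = 3/I + 1*(1/6) = 3/I + 1/6 = 1/6 + 3/I)
(34 + m(3, 2 - 1*0))*k(6) = (34 + (18 + (2 - 1*0))/(6*(2 - 1*0)))*6 = (34 + (18 + (2 + 0))/(6*(2 + 0)))*6 = (34 + (1/6)*(18 + 2)/2)*6 = (34 + (1/6)*(1/2)*20)*6 = (34 + 5/3)*6 = (107/3)*6 = 214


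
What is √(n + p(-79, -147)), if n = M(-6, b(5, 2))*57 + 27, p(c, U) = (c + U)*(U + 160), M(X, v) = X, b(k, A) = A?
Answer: I*√3253 ≈ 57.035*I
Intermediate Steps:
p(c, U) = (160 + U)*(U + c) (p(c, U) = (U + c)*(160 + U) = (160 + U)*(U + c))
n = -315 (n = -6*57 + 27 = -342 + 27 = -315)
√(n + p(-79, -147)) = √(-315 + ((-147)² + 160*(-147) + 160*(-79) - 147*(-79))) = √(-315 + (21609 - 23520 - 12640 + 11613)) = √(-315 - 2938) = √(-3253) = I*√3253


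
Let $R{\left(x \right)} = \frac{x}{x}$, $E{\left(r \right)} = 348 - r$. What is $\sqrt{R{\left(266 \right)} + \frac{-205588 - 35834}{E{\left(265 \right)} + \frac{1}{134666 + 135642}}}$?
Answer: $\frac{i \sqrt{1463603431453047215}}{22435565} \approx 53.923 i$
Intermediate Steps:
$R{\left(x \right)} = 1$
$\sqrt{R{\left(266 \right)} + \frac{-205588 - 35834}{E{\left(265 \right)} + \frac{1}{134666 + 135642}}} = \sqrt{1 + \frac{-205588 - 35834}{\left(348 - 265\right) + \frac{1}{134666 + 135642}}} = \sqrt{1 - \frac{241422}{\left(348 - 265\right) + \frac{1}{270308}}} = \sqrt{1 - \frac{241422}{83 + \frac{1}{270308}}} = \sqrt{1 - \frac{241422}{\frac{22435565}{270308}}} = \sqrt{1 - \frac{65258297976}{22435565}} = \sqrt{- \frac{65235862411}{22435565}} = \frac{i \sqrt{1463603431453047215}}{22435565}$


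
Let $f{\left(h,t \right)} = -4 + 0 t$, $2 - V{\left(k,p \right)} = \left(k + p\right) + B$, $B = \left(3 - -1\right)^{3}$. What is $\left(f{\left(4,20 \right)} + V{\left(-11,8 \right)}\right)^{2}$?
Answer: $3969$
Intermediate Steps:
$B = 64$ ($B = \left(3 + 1\right)^{3} = 4^{3} = 64$)
$V{\left(k,p \right)} = -62 - k - p$ ($V{\left(k,p \right)} = 2 - \left(\left(k + p\right) + 64\right) = 2 - \left(64 + k + p\right) = -62 - k - p$)
$f{\left(h,t \right)} = -4$ ($f{\left(h,t \right)} = -4 + 0 = -4$)
$\left(f{\left(4,20 \right)} + V{\left(-11,8 \right)}\right)^{2} = \left(-4 - 59\right)^{2} = \left(-63\right)^{2} = 3969$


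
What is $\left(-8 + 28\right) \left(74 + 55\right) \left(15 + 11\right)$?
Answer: $67080$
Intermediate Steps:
$\left(-8 + 28\right) \left(74 + 55\right) \left(15 + 11\right) = 20 \cdot 129 \cdot 26 = 20 \cdot 3354 = 67080$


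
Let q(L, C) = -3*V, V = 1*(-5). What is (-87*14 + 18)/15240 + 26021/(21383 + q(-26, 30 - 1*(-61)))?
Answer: 3090687/2717546 ≈ 1.1373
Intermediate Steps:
V = -5
q(L, C) = 15 (q(L, C) = -3*(-5) = 15)
(-87*14 + 18)/15240 + 26021/(21383 + q(-26, 30 - 1*(-61))) = (-87*14 + 18)/15240 + 26021/(21383 + 15) = (-1218 + 18)*(1/15240) + 26021/21398 = -1200*1/15240 + 26021*(1/21398) = -10/127 + 26021/21398 = 3090687/2717546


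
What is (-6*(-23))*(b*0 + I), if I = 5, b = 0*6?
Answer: 690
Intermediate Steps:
b = 0
(-6*(-23))*(b*0 + I) = (-6*(-23))*(0*0 + 5) = 138*(0 + 5) = 138*5 = 690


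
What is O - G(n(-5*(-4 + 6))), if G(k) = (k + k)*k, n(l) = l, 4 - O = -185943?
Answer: 185747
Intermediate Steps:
O = 185947 (O = 4 - 1*(-185943) = 4 + 185943 = 185947)
G(k) = 2*k² (G(k) = (2*k)*k = 2*k²)
O - G(n(-5*(-4 + 6))) = 185947 - 2*(-5*(-4 + 6))² = 185947 - 2*(-5*2)² = 185947 - 2*(-10)² = 185947 - 2*100 = 185947 - 1*200 = 185947 - 200 = 185747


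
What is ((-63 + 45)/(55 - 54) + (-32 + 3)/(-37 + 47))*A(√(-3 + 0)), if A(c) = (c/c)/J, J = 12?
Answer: -209/120 ≈ -1.7417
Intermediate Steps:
A(c) = 1/12 (A(c) = (c/c)/12 = 1*(1/12) = 1/12)
((-63 + 45)/(55 - 54) + (-32 + 3)/(-37 + 47))*A(√(-3 + 0)) = ((-63 + 45)/(55 - 54) + (-32 + 3)/(-37 + 47))*(1/12) = (-18/1 - 29/10)*(1/12) = (-18*1 - 29*⅒)*(1/12) = (-18 - 29/10)*(1/12) = -209/10*1/12 = -209/120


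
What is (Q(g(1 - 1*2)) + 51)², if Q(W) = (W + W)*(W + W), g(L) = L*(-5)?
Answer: 22801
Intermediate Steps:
g(L) = -5*L
Q(W) = 4*W² (Q(W) = (2*W)*(2*W) = 4*W²)
(Q(g(1 - 1*2)) + 51)² = (4*(-5*(1 - 1*2))² + 51)² = (4*(-5*(1 - 2))² + 51)² = (4*(-5*(-1))² + 51)² = (4*5² + 51)² = (4*25 + 51)² = (100 + 51)² = 151² = 22801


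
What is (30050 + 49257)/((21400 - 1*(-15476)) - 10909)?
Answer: 79307/25967 ≈ 3.0541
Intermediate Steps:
(30050 + 49257)/((21400 - 1*(-15476)) - 10909) = 79307/((21400 + 15476) - 10909) = 79307/(36876 - 10909) = 79307/25967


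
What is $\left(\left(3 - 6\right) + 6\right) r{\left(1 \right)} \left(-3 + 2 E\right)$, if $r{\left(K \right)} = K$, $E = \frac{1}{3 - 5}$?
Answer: $-12$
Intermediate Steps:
$E = - \frac{1}{2}$ ($E = \frac{1}{-2} = - \frac{1}{2} \approx -0.5$)
$\left(\left(3 - 6\right) + 6\right) r{\left(1 \right)} \left(-3 + 2 E\right) = \left(\left(3 - 6\right) + 6\right) 1 \left(-3 + 2 \left(- \frac{1}{2}\right)\right) = \left(-3 + 6\right) 1 \left(-3 - 1\right) = 3 \cdot 1 \left(-4\right) = 3 \left(-4\right) = -12$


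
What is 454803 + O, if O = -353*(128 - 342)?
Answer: 530345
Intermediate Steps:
O = 75542 (O = -353*(-214) = 75542)
454803 + O = 454803 + 75542 = 530345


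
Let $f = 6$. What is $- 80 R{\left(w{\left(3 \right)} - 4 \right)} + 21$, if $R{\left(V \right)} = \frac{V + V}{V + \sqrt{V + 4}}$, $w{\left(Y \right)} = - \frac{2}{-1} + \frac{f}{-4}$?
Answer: $- \frac{6853}{47} - \frac{1120 \sqrt{2}}{47} \approx -179.51$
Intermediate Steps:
$w{\left(Y \right)} = \frac{1}{2}$ ($w{\left(Y \right)} = - \frac{2}{-1} + \frac{6}{-4} = \left(-2\right) \left(-1\right) + 6 \left(- \frac{1}{4}\right) = 2 - \frac{3}{2} = \frac{1}{2}$)
$R{\left(V \right)} = \frac{2 V}{V + \sqrt{4 + V}}$
$- 80 R{\left(w{\left(3 \right)} - 4 \right)} + 21 = - 80 \frac{2 \left(\frac{1}{2} - 4\right)}{\left(\frac{1}{2} - 4\right) + \sqrt{4 + \left(\frac{1}{2} - 4\right)}} + 21 = - 80 \cdot 2 \left(- \frac{7}{2}\right) \frac{1}{- \frac{7}{2} + \sqrt{4 - \frac{7}{2}}} + 21 = - 80 \cdot 2 \left(- \frac{7}{2}\right) \frac{1}{- \frac{7}{2} + \sqrt{\frac{1}{2}}} + 21 = - 80 \cdot 2 \left(- \frac{7}{2}\right) \frac{1}{- \frac{7}{2} + \frac{\sqrt{2}}{2}} + 21 = - 80 \left(- \frac{7}{- \frac{7}{2} + \frac{\sqrt{2}}{2}}\right) + 21 = \frac{560}{- \frac{7}{2} + \frac{\sqrt{2}}{2}} + 21 = 21 + \frac{560}{- \frac{7}{2} + \frac{\sqrt{2}}{2}}$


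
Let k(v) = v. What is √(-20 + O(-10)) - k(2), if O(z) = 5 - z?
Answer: -2 + I*√5 ≈ -2.0 + 2.2361*I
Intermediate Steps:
√(-20 + O(-10)) - k(2) = √(-20 + (5 - 1*(-10))) - 1*2 = √(-20 + (5 + 10)) - 2 = √(-20 + 15) - 2 = √(-5) - 2 = I*√5 - 2 = -2 + I*√5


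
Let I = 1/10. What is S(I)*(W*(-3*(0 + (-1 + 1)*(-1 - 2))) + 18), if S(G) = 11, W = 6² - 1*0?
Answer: 198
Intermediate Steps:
I = ⅒ ≈ 0.10000
W = 36 (W = 36 + 0 = 36)
S(I)*(W*(-3*(0 + (-1 + 1)*(-1 - 2))) + 18) = 11*(36*(-3*(0 + (-1 + 1)*(-1 - 2))) + 18) = 11*(36*(-3*(0 + 0*(-3))) + 18) = 11*(36*(-3*(0 + 0)) + 18) = 11*(36*(-3*0) + 18) = 11*(36*0 + 18) = 11*(0 + 18) = 11*18 = 198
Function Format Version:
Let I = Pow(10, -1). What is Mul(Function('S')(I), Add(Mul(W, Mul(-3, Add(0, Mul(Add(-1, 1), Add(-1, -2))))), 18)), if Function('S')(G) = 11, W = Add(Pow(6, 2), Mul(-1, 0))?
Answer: 198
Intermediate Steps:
I = Rational(1, 10) ≈ 0.10000
W = 36 (W = Add(36, 0) = 36)
Mul(Function('S')(I), Add(Mul(W, Mul(-3, Add(0, Mul(Add(-1, 1), Add(-1, -2))))), 18)) = Mul(11, Add(Mul(36, Mul(-3, Add(0, Mul(Add(-1, 1), Add(-1, -2))))), 18)) = Mul(11, Add(Mul(36, Mul(-3, Add(0, Mul(0, -3)))), 18)) = Mul(11, Add(Mul(36, Mul(-3, Add(0, 0))), 18)) = Mul(11, Add(Mul(36, Mul(-3, 0)), 18)) = Mul(11, Add(Mul(36, 0), 18)) = Mul(11, Add(0, 18)) = Mul(11, 18) = 198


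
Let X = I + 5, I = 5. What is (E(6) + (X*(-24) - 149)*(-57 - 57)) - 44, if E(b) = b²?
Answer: 44338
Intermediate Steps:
X = 10 (X = 5 + 5 = 10)
(E(6) + (X*(-24) - 149)*(-57 - 57)) - 44 = (6² + (10*(-24) - 149)*(-57 - 57)) - 44 = (36 + (-240 - 149)*(-114)) - 44 = (36 - 389*(-114)) - 44 = (36 + 44346) - 44 = 44382 - 44 = 44338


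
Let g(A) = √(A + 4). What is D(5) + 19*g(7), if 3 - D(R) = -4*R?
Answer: 23 + 19*√11 ≈ 86.016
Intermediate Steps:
D(R) = 3 + 4*R (D(R) = 3 - (-4)*R = 3 + 4*R)
g(A) = √(4 + A)
D(5) + 19*g(7) = (3 + 4*5) + 19*√(4 + 7) = (3 + 20) + 19*√11 = 23 + 19*√11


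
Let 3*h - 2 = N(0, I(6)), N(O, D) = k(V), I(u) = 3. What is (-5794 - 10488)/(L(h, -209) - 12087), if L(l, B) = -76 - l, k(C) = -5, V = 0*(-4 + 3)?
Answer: 8141/6081 ≈ 1.3388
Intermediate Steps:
V = 0 (V = 0*(-1) = 0)
N(O, D) = -5
h = -1 (h = ⅔ + (⅓)*(-5) = ⅔ - 5/3 = -1)
(-5794 - 10488)/(L(h, -209) - 12087) = (-5794 - 10488)/((-76 - 1*(-1)) - 12087) = -16282/((-76 + 1) - 12087) = -16282/(-75 - 12087) = -16282/(-12162) = -16282*(-1/12162) = 8141/6081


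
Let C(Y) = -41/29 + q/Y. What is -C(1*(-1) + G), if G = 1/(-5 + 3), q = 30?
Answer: 621/29 ≈ 21.414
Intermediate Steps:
G = -½ (G = 1/(-2) = -½ ≈ -0.50000)
C(Y) = -41/29 + 30/Y
-C(1*(-1) + G) = -(-41/29 + 30/(1*(-1) - ½)) = -(-41/29 + 30/(-1 - ½)) = -(-41/29 + 30/(-3/2)) = -(-41/29 + 30*(-⅔)) = -(-41/29 - 20) = -1*(-621/29) = 621/29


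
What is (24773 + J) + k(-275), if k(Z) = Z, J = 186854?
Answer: 211352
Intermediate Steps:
(24773 + J) + k(-275) = (24773 + 186854) - 275 = 211627 - 275 = 211352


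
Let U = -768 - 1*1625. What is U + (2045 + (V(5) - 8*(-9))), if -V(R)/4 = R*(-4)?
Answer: -196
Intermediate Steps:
V(R) = 16*R (V(R) = -4*R*(-4) = -(-16)*R = 16*R)
U = -2393 (U = -768 - 1625 = -2393)
U + (2045 + (V(5) - 8*(-9))) = -2393 + (2045 + (16*5 - 8*(-9))) = -2393 + (2045 + (80 + 72)) = -2393 + (2045 + 152) = -2393 + 2197 = -196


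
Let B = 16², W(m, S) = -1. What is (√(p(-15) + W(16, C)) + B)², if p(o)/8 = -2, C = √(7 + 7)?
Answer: (256 + I*√17)² ≈ 65519.0 + 2111.0*I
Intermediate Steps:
C = √14 ≈ 3.7417
p(o) = -16 (p(o) = 8*(-2) = -16)
B = 256
(√(p(-15) + W(16, C)) + B)² = (√(-16 - 1) + 256)² = (√(-17) + 256)² = (I*√17 + 256)² = (256 + I*√17)²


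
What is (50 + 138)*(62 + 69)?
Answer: 24628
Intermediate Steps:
(50 + 138)*(62 + 69) = 188*131 = 24628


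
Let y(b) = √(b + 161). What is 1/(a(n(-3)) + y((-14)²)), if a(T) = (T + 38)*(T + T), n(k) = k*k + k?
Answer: 176/92809 - √357/278427 ≈ 0.0018285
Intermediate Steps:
y(b) = √(161 + b)
n(k) = k + k² (n(k) = k² + k = k + k²)
a(T) = 2*T*(38 + T) (a(T) = (38 + T)*(2*T) = 2*T*(38 + T))
1/(a(n(-3)) + y((-14)²)) = 1/(2*(-3*(1 - 3))*(38 - 3*(1 - 3)) + √(161 + (-14)²)) = 1/(2*(-3*(-2))*(38 - 3*(-2)) + √(161 + 196)) = 1/(2*6*(38 + 6) + √357) = 1/(2*6*44 + √357) = 1/(528 + √357)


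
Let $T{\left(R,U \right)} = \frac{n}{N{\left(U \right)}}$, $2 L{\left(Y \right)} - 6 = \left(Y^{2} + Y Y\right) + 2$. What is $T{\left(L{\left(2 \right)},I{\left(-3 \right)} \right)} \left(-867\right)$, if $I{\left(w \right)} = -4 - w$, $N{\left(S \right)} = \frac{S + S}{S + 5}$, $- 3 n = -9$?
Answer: $5202$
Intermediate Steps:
$n = 3$ ($n = \left(- \frac{1}{3}\right) \left(-9\right) = 3$)
$L{\left(Y \right)} = 4 + Y^{2}$ ($L{\left(Y \right)} = 3 + \frac{\left(Y^{2} + Y Y\right) + 2}{2} = 3 + \frac{\left(Y^{2} + Y^{2}\right) + 2}{2} = 3 + \frac{2 Y^{2} + 2}{2} = 3 + \frac{2 + 2 Y^{2}}{2} = 3 + \left(1 + Y^{2}\right) = 4 + Y^{2}$)
$N{\left(S \right)} = \frac{2 S}{5 + S}$
$T{\left(R,U \right)} = \frac{3 \left(5 + U\right)}{2 U}$ ($T{\left(R,U \right)} = \frac{3}{2 U \frac{1}{5 + U}} = 3 \frac{5 + U}{2 U} = \frac{3 \left(5 + U\right)}{2 U}$)
$T{\left(L{\left(2 \right)},I{\left(-3 \right)} \right)} \left(-867\right) = \frac{3 \left(5 - 1\right)}{2 \left(-4 - -3\right)} \left(-867\right) = \frac{3 \left(5 + \left(-4 + 3\right)\right)}{2 \left(-4 + 3\right)} \left(-867\right) = \frac{3 \left(5 - 1\right)}{2 \left(-1\right)} \left(-867\right) = \frac{3}{2} \left(-1\right) 4 \left(-867\right) = \left(-6\right) \left(-867\right) = 5202$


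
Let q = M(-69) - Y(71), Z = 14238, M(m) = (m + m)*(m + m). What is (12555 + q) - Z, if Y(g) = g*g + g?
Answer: 12249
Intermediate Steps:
Y(g) = g + g² (Y(g) = g² + g = g + g²)
M(m) = 4*m² (M(m) = (2*m)*(2*m) = 4*m²)
q = 13932 (q = 4*(-69)² - 71*(1 + 71) = 4*4761 - 71*72 = 19044 - 1*5112 = 19044 - 5112 = 13932)
(12555 + q) - Z = (12555 + 13932) - 1*14238 = 26487 - 14238 = 12249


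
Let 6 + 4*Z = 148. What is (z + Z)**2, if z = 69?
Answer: 43681/4 ≈ 10920.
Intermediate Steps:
Z = 71/2 (Z = -3/2 + (1/4)*148 = -3/2 + 37 = 71/2 ≈ 35.500)
(z + Z)**2 = (69 + 71/2)**2 = (209/2)**2 = 43681/4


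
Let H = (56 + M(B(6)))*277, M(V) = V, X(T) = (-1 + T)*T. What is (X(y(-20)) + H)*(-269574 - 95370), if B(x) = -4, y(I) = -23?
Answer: -5458102464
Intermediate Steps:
X(T) = T*(-1 + T)
H = 14404 (H = (56 - 4)*277 = 52*277 = 14404)
(X(y(-20)) + H)*(-269574 - 95370) = (-23*(-1 - 23) + 14404)*(-269574 - 95370) = (-23*(-24) + 14404)*(-364944) = (552 + 14404)*(-364944) = 14956*(-364944) = -5458102464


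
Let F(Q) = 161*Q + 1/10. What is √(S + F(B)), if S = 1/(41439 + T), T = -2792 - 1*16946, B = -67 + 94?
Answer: √204719460918810/217010 ≈ 65.932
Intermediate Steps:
B = 27
T = -19738 (T = -2792 - 16946 = -19738)
F(Q) = ⅒ + 161*Q (F(Q) = 161*Q + ⅒ = ⅒ + 161*Q)
S = 1/21701 (S = 1/(41439 - 19738) = 1/21701 ≈ 4.6081e-5)
√(S + F(B)) = √(1/21701 + (⅒ + 161*27)) = √(1/21701 + (⅒ + 4347)) = √(1/21701 + 43471/10) = √(943364181/217010) = √204719460918810/217010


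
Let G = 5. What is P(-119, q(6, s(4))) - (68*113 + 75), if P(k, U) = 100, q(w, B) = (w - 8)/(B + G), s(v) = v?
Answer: -7659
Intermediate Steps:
q(w, B) = (-8 + w)/(5 + B) (q(w, B) = (w - 8)/(B + 5) = (-8 + w)/(5 + B))
P(-119, q(6, s(4))) - (68*113 + 75) = 100 - (68*113 + 75) = 100 - (7684 + 75) = 100 - 1*7759 = 100 - 7759 = -7659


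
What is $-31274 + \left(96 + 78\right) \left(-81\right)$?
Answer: $-45368$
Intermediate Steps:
$-31274 + \left(96 + 78\right) \left(-81\right) = -31274 + 174 \left(-81\right) = -31274 - 14094 = -45368$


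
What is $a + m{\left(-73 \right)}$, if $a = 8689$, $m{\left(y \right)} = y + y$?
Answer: $8543$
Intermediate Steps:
$m{\left(y \right)} = 2 y$
$a + m{\left(-73 \right)} = 8689 + 2 \left(-73\right) = 8689 - 146 = 8543$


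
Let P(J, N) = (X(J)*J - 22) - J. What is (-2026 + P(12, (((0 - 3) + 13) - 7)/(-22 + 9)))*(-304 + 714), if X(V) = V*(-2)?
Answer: -962680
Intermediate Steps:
X(V) = -2*V
P(J, N) = -22 - J - 2*J² (P(J, N) = ((-2*J)*J - 22) - J = (-2*J² - 22) - J = (-22 - 2*J²) - J = -22 - J - 2*J²)
(-2026 + P(12, (((0 - 3) + 13) - 7)/(-22 + 9)))*(-304 + 714) = (-2026 + (-22 - 1*12 - 2*12²))*(-304 + 714) = (-2026 + (-22 - 12 - 2*144))*410 = (-2026 + (-22 - 12 - 288))*410 = (-2026 - 322)*410 = -2348*410 = -962680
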